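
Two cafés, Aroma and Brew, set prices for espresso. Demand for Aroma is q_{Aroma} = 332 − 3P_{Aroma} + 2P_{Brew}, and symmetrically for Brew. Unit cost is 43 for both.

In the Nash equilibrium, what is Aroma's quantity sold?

Aroma's profit: π = (P_{Aroma} − 43)(332 − 3P_{Aroma} + 2P_{Brew}).
∂π/∂P_{Aroma} = 461 − 6P_{Aroma} + 2P_{Brew} = 0 ⇒ P_{Aroma} = 461/6 + (1/3)P_{Brew}.
By symmetry P_{Brew} = P_{Aroma}; substituting into the reaction function, (2/3)P_{Aroma} = 461/6 and P_{Aroma} = 115.25.
q_{Aroma} = 332 − 3·115.25 + 2·115.25 = 216.75.

216.75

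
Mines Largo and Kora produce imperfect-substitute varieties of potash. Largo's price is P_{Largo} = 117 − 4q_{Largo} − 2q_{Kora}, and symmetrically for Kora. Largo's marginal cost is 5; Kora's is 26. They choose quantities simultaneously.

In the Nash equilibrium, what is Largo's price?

52.6

Mine Largo's profit: π = q_{Largo}(117 − 4q_{Largo} − 2q_{Kora}) − 5q_{Largo}.
∂π/∂q_{Largo} = 112 − 8q_{Largo} − 2q_{Kora} = 0 ⇒ q_{Largo} = 14 − 0.25q_{Kora}.
Similarly q_{Kora} = 11.375 − 0.25q_{Largo}.
Plugging q_{Kora} into Largo's best response: q_{Largo} = 14 − 0.25(11.375 − 0.25q_{Largo}) ⇒ 0.9375q_{Largo} = 357/32, so q_{Largo} = 11.9.
Then q_{Kora} = 11.375 − 0.25·11.9 = 8.4.
P_{Largo} = 117 − 4·11.9 − 2·8.4 = 52.6.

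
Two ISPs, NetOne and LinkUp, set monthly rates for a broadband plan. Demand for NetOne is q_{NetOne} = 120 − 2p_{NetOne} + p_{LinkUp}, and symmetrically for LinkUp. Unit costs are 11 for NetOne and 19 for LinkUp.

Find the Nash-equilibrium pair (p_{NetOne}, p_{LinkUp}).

48.4, 51.6

NetOne's profit: π = (p_{NetOne} − 11)(120 − 2p_{NetOne} + p_{LinkUp}).
∂π/∂p_{NetOne} = 142 − 4p_{NetOne} + p_{LinkUp} = 0 ⇒ p_{NetOne} = 35.5 + 0.25p_{LinkUp}.
Similarly p_{LinkUp} = 39.5 + 0.25p_{NetOne}.
Plugging p_{LinkUp} into NetOne's best response: p_{NetOne} = 35.5 + 0.25(39.5 + 0.25p_{NetOne}) ⇒ 0.9375p_{NetOne} = 45.375, so p_{NetOne} = 48.4.
Then p_{LinkUp} = 39.5 + 0.25·48.4 = 51.6.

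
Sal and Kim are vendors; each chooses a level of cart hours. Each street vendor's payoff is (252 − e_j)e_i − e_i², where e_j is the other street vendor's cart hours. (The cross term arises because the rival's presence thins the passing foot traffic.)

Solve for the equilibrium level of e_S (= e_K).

84

Sal's payoff is (252 − e_K)e_S − e_S².
∂π/∂e_S = 252 − e_K − 2e_S = 0, so e_S = 126 − 0.5e_K.
By symmetry e_K = e_S; substituting into the reaction function, 1.5e_S = 126 and e_S = 84.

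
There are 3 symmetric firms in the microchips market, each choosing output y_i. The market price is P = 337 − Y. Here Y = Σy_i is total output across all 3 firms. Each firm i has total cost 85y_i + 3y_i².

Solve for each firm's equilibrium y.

A representative firm's profit is π_i = y_i(337 − Y) − 85y_i − 3y_i², with Y = y_i + Σ_{j≠i} y_j.
First-order condition: 252 − 8y_i − Σ_{j≠i} y_j = 0.
Imposing symmetry (y_j = y for all j) turns Σ_{j≠i} y_j into 2y, so 252 = 10y and y = 25.2.

25.2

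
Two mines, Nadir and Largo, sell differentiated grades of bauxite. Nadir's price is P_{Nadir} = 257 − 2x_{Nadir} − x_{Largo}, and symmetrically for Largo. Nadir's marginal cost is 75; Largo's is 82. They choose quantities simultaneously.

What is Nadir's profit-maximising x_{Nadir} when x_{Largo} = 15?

Mine Nadir's profit: π = x_{Nadir}(257 − 2x_{Nadir} − x_{Largo}) − 75x_{Nadir}.
∂π/∂x_{Nadir} = 182 − 4x_{Nadir} − x_{Largo} = 0 ⇒ x_{Nadir} = 45.5 − 0.25x_{Largo}.
At x_{Largo} = 15: x_{Nadir} = 45.5 − 0.25·15 = 41.75.

41.75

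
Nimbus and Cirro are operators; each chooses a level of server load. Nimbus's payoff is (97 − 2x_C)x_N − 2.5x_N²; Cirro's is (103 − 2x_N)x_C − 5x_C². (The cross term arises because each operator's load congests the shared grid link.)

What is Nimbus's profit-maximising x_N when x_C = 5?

Expanding Nimbus's payoff: 97x_N − 2x_Cx_N − 2.5x_N².
∂π/∂x_N = 97 − 2x_C − 5x_N = 0, so x_N = 19.4 − 0.4x_C.
At x_C = 5: x_N = 19.4 − 0.4·5 = 17.4.

17.4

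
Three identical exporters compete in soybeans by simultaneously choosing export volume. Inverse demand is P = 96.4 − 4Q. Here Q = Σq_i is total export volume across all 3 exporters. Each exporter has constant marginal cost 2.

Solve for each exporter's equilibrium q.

A representative exporter's profit is π_i = q_i(96.4 − 4Q) − 2q_i, with Q = q_i + Σ_{j≠i} q_j.
First-order condition: 94.4 − 8q_i − 4Σ_{j≠i} q_j = 0.
With identical exporters, set every q_j = q: then 94.4 − 8q − 8q = 0, i.e. q = 94.4/16 = 5.9.

5.9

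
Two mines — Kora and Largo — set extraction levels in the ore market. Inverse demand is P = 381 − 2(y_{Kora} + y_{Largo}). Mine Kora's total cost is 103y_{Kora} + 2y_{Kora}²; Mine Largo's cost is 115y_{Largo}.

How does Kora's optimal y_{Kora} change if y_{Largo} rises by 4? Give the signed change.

Mine Kora's profit: π = y_{Kora}(381 − 2(y_{Kora} + y_{Largo})) − 103y_{Kora} − 2y_{Kora}².
∂π/∂y_{Kora} = 278 − 8y_{Kora} − 2y_{Largo} = 0, so y_{Kora} = 34.75 − 0.25y_{Largo}.
The reaction-function slope is −0.25, so a 4-unit rise in y_{Largo} moves y_{Kora} by −0.25 × 4 = −1. Kora's best response falls — the actions are strategic substitutes.

-1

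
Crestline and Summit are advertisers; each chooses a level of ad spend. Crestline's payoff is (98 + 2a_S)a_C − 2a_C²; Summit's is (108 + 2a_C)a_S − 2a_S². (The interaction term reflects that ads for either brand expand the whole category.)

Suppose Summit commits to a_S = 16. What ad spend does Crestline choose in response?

Expanding Crestline's payoff: 98a_C + 2a_Sa_C − 2a_C².
∂π/∂a_C = 98 + 2a_S − 4a_C = 0, so a_C = 24.5 + 0.5a_S.
At a_S = 16: a_C = 24.5 + 0.5·16 = 32.5.

32.5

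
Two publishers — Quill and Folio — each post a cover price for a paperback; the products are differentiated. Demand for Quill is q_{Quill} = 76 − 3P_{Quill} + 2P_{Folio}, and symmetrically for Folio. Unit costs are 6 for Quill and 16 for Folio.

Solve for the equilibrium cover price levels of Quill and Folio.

25.375, 29.125

Quill's profit: π = (P_{Quill} − 6)(76 − 3P_{Quill} + 2P_{Folio}).
∂π/∂P_{Quill} = 94 − 6P_{Quill} + 2P_{Folio} = 0 ⇒ P_{Quill} = 47/3 + (1/3)P_{Folio}.
Similarly P_{Folio} = 62/3 + (1/3)P_{Quill}.
Solving the two reaction functions simultaneously: (1 − (1/3)(1/3))P_{Quill} = 47/3 + (1/3)·(62/3), so (8/9)P_{Quill} = 203/9 and P_{Quill} = 25.375.
Then P_{Folio} = 62/3 + (1/3)·25.375 = 29.125.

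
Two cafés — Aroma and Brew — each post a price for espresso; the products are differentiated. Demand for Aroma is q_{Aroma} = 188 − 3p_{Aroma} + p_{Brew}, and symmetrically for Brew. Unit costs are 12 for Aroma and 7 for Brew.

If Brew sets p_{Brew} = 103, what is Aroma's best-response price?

Aroma's profit: π = (p_{Aroma} − 12)(188 − 3p_{Aroma} + p_{Brew}).
∂π/∂p_{Aroma} = 224 − 6p_{Aroma} + p_{Brew} = 0 ⇒ p_{Aroma} = 112/3 + (1/6)p_{Brew}.
At p_{Brew} = 103: p_{Aroma} = 112/3 + (1/6)·103 = 54.5.

54.5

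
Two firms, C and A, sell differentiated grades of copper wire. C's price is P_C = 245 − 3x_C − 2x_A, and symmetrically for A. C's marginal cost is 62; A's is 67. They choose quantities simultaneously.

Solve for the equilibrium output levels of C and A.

Firm C's profit: π = x_C(245 − 3x_C − 2x_A) − 62x_C.
∂π/∂x_C = 183 − 6x_C − 2x_A = 0 ⇒ x_C = 30.5 − (1/3)x_A.
Similarly x_A = 89/3 − (1/3)x_C.
Plugging x_A into C's best response: x_C = 30.5 − (1/3)(89/3 − (1/3)x_C) ⇒ (8/9)x_C = 371/18, so x_C = 23.1875.
Then x_A = 89/3 − (1/3)·23.1875 = 21.9375.

23.1875, 21.9375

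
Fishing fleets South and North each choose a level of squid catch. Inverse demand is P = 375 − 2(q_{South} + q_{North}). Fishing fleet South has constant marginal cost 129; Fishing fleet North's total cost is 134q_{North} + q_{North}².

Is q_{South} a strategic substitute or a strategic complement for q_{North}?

strategic substitutes

Fishing fleet South's profit: π = q_{South}(375 − 2(q_{South} + q_{North})) − 129q_{South}.
∂π/∂q_{South} = 246 − 4q_{South} − 2q_{North} = 0, so q_{South} = 61.5 − 0.5q_{North}.
The best-response slope dq_{South}/dq_{North} = −0.5 < 0: the reaction function is downward-sloping, so the choices are strategic substitutes.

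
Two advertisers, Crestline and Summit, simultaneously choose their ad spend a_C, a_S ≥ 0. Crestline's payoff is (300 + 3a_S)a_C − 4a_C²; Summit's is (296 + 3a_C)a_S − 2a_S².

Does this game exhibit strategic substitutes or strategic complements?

Expanding Crestline's payoff: 300a_C + 3a_Sa_C − 4a_C².
∂π/∂a_C = 300 + 3a_S − 8a_C = 0, so a_C = 37.5 + 0.375a_S.
The best-response slope da_C/da_S = 0.375 > 0: the reaction function is upward-sloping, so the choices are strategic complements.

strategic complements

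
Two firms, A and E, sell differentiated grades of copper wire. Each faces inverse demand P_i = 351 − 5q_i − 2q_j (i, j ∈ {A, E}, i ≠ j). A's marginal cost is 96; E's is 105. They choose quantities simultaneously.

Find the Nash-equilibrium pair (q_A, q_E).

Firm A's profit: π = q_A(351 − 5q_A − 2q_E) − 96q_A.
∂π/∂q_A = 255 − 10q_A − 2q_E = 0 ⇒ q_A = 25.5 − 0.2q_E.
Similarly q_E = 24.6 − 0.2q_A.
Solving the two reaction functions simultaneously: (1 − (−0.2)(−0.2))q_A = 25.5 − 0.2·24.6, so 0.96q_A = 20.58 and q_A = 21.4375.
Then q_E = 24.6 − 0.2·21.4375 = 20.3125.

21.4375, 20.3125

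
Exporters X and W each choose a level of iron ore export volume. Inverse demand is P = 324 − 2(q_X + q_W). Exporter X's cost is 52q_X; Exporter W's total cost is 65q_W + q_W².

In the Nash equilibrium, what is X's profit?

6204.98

Exporter X's profit: π = q_X(324 − 2(q_X + q_W)) − 52q_X.
∂π/∂q_X = 272 − 4q_X − 2q_W = 0, so q_X = 68 − 0.5q_W.
For W: ∂π/∂q_W = 259 − 6q_W − 2q_X = 0 ⇒ q_W = 259/6 − (1/3)q_X.
Solving the two reaction functions simultaneously: (1 − (−0.5)(−1/3))q_X = 68 − 0.5·(259/6), so (5/6)q_X = 557/12 and q_X = 55.7.
Then q_W = 259/6 − (1/3)·55.7 = 24.6.
Price P = 324 − 2·80.3 = 163.4.
X's profit: (163.4 − 52)·55.7 = 6204.98.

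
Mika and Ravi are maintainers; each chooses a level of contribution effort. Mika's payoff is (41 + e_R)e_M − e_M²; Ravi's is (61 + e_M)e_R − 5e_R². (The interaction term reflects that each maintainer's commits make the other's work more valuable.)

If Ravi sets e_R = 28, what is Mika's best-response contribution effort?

34.5

Expanding Mika's payoff: 41e_M + e_Re_M − e_M².
∂π/∂e_M = 41 + e_R − 2e_M = 0, so e_M = 20.5 + 0.5e_R.
At e_R = 28: e_M = 20.5 + 0.5·28 = 34.5.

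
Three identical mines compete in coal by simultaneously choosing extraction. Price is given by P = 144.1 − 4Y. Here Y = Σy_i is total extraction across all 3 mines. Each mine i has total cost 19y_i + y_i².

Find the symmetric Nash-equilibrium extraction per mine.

6.95

A representative mine's profit is π_i = y_i(144.1 − 4Y) − 19y_i − y_i², with Y = y_i + Σ_{j≠i} y_j.
First-order condition: 125.1 − 10y_i − 4Σ_{j≠i} y_j = 0.
Imposing symmetry (y_j = y for all j) turns Σ_{j≠i} y_j into 2y, so 125.1 = 18y and y = 6.95.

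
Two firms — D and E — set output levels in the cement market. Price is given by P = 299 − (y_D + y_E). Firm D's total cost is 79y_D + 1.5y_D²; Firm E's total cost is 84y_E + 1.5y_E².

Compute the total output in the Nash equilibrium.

Firm D's profit: π = y_D(299 − (y_D + y_E)) − 79y_D − 1.5y_D².
∂π/∂y_D = 220 − 5y_D − y_E = 0, so y_D = 44 − 0.2y_E.
By the same steps for E: y_E = 43 − 0.2y_D.
Solving the two reaction functions simultaneously: (1 − (−0.2)(−0.2))y_D = 44 − 0.2·43, so 0.96y_D = 35.4 and y_D = 36.875.
Then y_E = 43 − 0.2·36.875 = 35.625.
Total output: 36.875 + 35.625 = 72.5.

72.5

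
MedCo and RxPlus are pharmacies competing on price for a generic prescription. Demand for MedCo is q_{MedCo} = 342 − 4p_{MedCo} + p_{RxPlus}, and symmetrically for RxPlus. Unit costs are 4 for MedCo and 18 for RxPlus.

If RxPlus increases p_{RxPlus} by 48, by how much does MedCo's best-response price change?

6

MedCo's profit: π = (p_{MedCo} − 4)(342 − 4p_{MedCo} + p_{RxPlus}).
∂π/∂p_{MedCo} = 358 − 8p_{MedCo} + p_{RxPlus} = 0 ⇒ p_{MedCo} = 44.75 + 0.125p_{RxPlus}.
The reaction-function slope is 0.125, so a 48-unit rise in p_{RxPlus} moves p_{MedCo} by 0.125 × 48 = 6. MedCo's best response rises — the actions are strategic complements.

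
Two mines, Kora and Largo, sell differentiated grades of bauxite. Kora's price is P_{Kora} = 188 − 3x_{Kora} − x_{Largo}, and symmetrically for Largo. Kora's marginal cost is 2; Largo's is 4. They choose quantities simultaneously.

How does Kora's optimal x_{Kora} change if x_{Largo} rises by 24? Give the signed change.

-4

Mine Kora's profit: π = x_{Kora}(188 − 3x_{Kora} − x_{Largo}) − 2x_{Kora}.
∂π/∂x_{Kora} = 186 − 6x_{Kora} − x_{Largo} = 0 ⇒ x_{Kora} = 31 − (1/6)x_{Largo}.
The reaction-function slope is −1/6, so a 24-unit rise in x_{Largo} moves x_{Kora} by −1/6 × 24 = −4. Kora's best response falls — the actions are strategic substitutes.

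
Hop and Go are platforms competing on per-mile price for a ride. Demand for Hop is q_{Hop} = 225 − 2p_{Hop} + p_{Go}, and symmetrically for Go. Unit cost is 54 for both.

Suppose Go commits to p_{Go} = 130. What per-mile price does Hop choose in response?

Hop's profit: π = (p_{Hop} − 54)(225 − 2p_{Hop} + p_{Go}).
∂π/∂p_{Hop} = 333 − 4p_{Hop} + p_{Go} = 0 ⇒ p_{Hop} = 83.25 + 0.25p_{Go}.
At p_{Go} = 130: p_{Hop} = 83.25 + 0.25·130 = 115.75.

115.75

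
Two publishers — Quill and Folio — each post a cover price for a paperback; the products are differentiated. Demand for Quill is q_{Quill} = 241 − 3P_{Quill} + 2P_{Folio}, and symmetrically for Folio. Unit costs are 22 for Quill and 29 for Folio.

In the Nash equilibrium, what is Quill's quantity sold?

168.1875

Quill's profit: π = (P_{Quill} − 22)(241 − 3P_{Quill} + 2P_{Folio}).
∂π/∂P_{Quill} = 307 − 6P_{Quill} + 2P_{Folio} = 0 ⇒ P_{Quill} = 307/6 + (1/3)P_{Folio}.
Similarly P_{Folio} = 164/3 + (1/3)P_{Quill}.
Plugging P_{Folio} into Quill's best response: P_{Quill} = 307/6 + (1/3)(164/3 + (1/3)P_{Quill}) ⇒ (8/9)P_{Quill} = 1249/18, so P_{Quill} = 78.0625.
Then P_{Folio} = 164/3 + (1/3)·78.0625 = 80.6875.
q_{Quill} = 241 − 3·78.0625 + 2·80.6875 = 168.1875.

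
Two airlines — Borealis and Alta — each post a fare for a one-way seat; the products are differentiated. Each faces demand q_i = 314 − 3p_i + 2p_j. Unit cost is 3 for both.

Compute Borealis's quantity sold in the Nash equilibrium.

233.25

Borealis's profit: π = (p_{Borealis} − 3)(314 − 3p_{Borealis} + 2p_{Alta}).
∂π/∂p_{Borealis} = 323 − 6p_{Borealis} + 2p_{Alta} = 0 ⇒ p_{Borealis} = 323/6 + (1/3)p_{Alta}.
Setting p_{Borealis} = p_{Alta} in the reaction function: p_{Borealis} = 323/6 + (1/3)p_{Borealis}, so p_{Borealis} = (323/6) / (2/3) = 80.75.
q_{Borealis} = 314 − 3·80.75 + 2·80.75 = 233.25.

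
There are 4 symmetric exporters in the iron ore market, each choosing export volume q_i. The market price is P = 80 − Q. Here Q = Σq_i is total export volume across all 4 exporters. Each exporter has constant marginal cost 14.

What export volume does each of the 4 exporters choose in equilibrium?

A representative exporter's profit is π_i = q_i(80 − Q) − 14q_i, with Q = q_i + Σ_{j≠i} q_j.
First-order condition: 66 − 2q_i − Σ_{j≠i} q_j = 0.
In a symmetric equilibrium every exporter chooses the same q, so Σ_{j≠i} q_j = 3q. The condition becomes 66 − 5q = 0, giving q = 66/5 = 13.2.

13.2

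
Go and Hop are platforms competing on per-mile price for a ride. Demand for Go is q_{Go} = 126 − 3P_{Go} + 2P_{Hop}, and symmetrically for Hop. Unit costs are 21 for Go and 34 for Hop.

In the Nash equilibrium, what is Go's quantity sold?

86.0625

Go's profit: π = (P_{Go} − 21)(126 − 3P_{Go} + 2P_{Hop}).
∂π/∂P_{Go} = 189 − 6P_{Go} + 2P_{Hop} = 0 ⇒ P_{Go} = 31.5 + (1/3)P_{Hop}.
Similarly P_{Hop} = 38 + (1/3)P_{Go}.
Solving the two reaction functions simultaneously: (1 − (1/3)(1/3))P_{Go} = 31.5 + (1/3)·38, so (8/9)P_{Go} = 265/6 and P_{Go} = 49.6875.
Then P_{Hop} = 38 + (1/3)·49.6875 = 54.5625.
q_{Go} = 126 − 3·49.6875 + 2·54.5625 = 86.0625.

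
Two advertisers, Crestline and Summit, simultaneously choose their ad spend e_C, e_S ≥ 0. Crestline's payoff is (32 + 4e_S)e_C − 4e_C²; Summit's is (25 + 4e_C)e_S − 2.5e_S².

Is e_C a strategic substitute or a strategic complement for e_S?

strategic complements

Expanding Crestline's payoff: 32e_C + 4e_Se_C − 4e_C².
∂π/∂e_C = 32 + 4e_S − 8e_C = 0, so e_C = 4 + 0.5e_S.
The best-response slope de_C/de_S = 0.5 > 0: the reaction function is upward-sloping, so the choices are strategic complements.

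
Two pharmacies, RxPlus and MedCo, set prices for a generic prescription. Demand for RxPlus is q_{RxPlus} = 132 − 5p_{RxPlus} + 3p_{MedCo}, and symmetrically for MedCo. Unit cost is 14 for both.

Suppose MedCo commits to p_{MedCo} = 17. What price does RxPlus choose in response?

25.3

RxPlus's profit: π = (p_{RxPlus} − 14)(132 − 5p_{RxPlus} + 3p_{MedCo}).
∂π/∂p_{RxPlus} = 202 − 10p_{RxPlus} + 3p_{MedCo} = 0 ⇒ p_{RxPlus} = 20.2 + 0.3p_{MedCo}.
At p_{MedCo} = 17: p_{RxPlus} = 20.2 + 0.3·17 = 25.3.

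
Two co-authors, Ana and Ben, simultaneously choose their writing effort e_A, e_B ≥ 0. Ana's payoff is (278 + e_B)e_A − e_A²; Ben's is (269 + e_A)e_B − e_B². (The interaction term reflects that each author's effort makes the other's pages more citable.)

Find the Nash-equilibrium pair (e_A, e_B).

Expanding Ana's payoff: 278e_A + e_Be_A − e_A².
∂π/∂e_A = 278 + e_B − 2e_A = 0, so e_A = 139 + 0.5e_B.
Likewise for Ben: e_B = 134.5 + 0.5e_A.
Solving the two reaction functions simultaneously: (1 − (0.5)(0.5))e_A = 139 + 0.5·134.5, so 0.75e_A = 206.25 and e_A = 275.
Then e_B = 134.5 + 0.5·275 = 272.

275, 272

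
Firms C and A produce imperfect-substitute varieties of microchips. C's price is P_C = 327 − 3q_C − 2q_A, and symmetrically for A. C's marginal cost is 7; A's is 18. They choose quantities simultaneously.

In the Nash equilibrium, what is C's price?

129.0625

Firm C's profit: π = q_C(327 − 3q_C − 2q_A) − 7q_C.
∂π/∂q_C = 320 − 6q_C − 2q_A = 0 ⇒ q_C = 160/3 − (1/3)q_A.
Similarly q_A = 51.5 − (1/3)q_C.
Solving the two reaction functions simultaneously: (1 − (−1/3)(−1/3))q_C = 160/3 − (1/3)·51.5, so (8/9)q_C = 217/6 and q_C = 40.6875.
Then q_A = 51.5 − (1/3)·40.6875 = 37.9375.
P_C = 327 − 3·40.6875 − 2·37.9375 = 129.0625.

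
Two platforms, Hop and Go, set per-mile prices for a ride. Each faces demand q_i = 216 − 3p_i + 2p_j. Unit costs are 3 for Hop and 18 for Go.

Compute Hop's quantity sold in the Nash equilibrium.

168.1875

Hop's profit: π = (p_{Hop} − 3)(216 − 3p_{Hop} + 2p_{Go}).
∂π/∂p_{Hop} = 225 − 6p_{Hop} + 2p_{Go} = 0 ⇒ p_{Hop} = 37.5 + (1/3)p_{Go}.
Similarly p_{Go} = 45 + (1/3)p_{Hop}.
Solving the two reaction functions simultaneously: (1 − (1/3)(1/3))p_{Hop} = 37.5 + (1/3)·45, so (8/9)p_{Hop} = 52.5 and p_{Hop} = 59.0625.
Then p_{Go} = 45 + (1/3)·59.0625 = 64.6875.
q_{Hop} = 216 − 3·59.0625 + 2·64.6875 = 168.1875.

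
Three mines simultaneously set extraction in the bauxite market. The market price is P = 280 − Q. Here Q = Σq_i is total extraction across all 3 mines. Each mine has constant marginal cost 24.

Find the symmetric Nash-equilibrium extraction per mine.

A representative mine's profit is π_i = q_i(280 − Q) − 24q_i, with Q = q_i + Σ_{j≠i} q_j.
First-order condition: 256 − 2q_i − Σ_{j≠i} q_j = 0.
In a symmetric equilibrium every mine chooses the same q, so Σ_{j≠i} q_j = 2q. The condition becomes 256 − 4q = 0, giving q = 256/4 = 64.

64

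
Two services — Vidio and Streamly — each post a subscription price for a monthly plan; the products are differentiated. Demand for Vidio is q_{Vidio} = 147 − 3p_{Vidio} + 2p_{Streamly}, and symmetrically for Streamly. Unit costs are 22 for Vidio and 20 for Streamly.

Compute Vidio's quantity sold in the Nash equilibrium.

92.625

Vidio's profit: π = (p_{Vidio} − 22)(147 − 3p_{Vidio} + 2p_{Streamly}).
∂π/∂p_{Vidio} = 213 − 6p_{Vidio} + 2p_{Streamly} = 0 ⇒ p_{Vidio} = 35.5 + (1/3)p_{Streamly}.
Similarly p_{Streamly} = 34.5 + (1/3)p_{Vidio}.
Substituting the second reaction function into the first: p_{Vidio} = 35.5 + (1/3)(34.5 + (1/3)p_{Vidio}), which gives (8/9)p_{Vidio} = 47 ⇒ p_{Vidio} = 52.875.
Then p_{Streamly} = 34.5 + (1/3)·52.875 = 52.125.
q_{Vidio} = 147 − 3·52.875 + 2·52.125 = 92.625.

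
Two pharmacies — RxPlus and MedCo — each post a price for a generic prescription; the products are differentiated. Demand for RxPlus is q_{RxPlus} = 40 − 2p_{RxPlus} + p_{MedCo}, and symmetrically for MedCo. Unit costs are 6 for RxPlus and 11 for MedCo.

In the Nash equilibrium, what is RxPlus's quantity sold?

RxPlus's profit: π = (p_{RxPlus} − 6)(40 − 2p_{RxPlus} + p_{MedCo}).
∂π/∂p_{RxPlus} = 52 − 4p_{RxPlus} + p_{MedCo} = 0 ⇒ p_{RxPlus} = 13 + 0.25p_{MedCo}.
Similarly p_{MedCo} = 15.5 + 0.25p_{RxPlus}.
Solving the two reaction functions simultaneously: (1 − (0.25)(0.25))p_{RxPlus} = 13 + 0.25·15.5, so 0.9375p_{RxPlus} = 16.875 and p_{RxPlus} = 18.
Then p_{MedCo} = 15.5 + 0.25·18 = 20.
q_{RxPlus} = 40 − 2·18 + 20 = 24.

24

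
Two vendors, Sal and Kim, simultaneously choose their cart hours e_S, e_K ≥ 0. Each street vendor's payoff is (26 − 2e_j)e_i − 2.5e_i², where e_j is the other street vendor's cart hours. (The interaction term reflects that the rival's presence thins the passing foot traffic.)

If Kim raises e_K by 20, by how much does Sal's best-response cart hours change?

Sal's payoff is (26 − 2e_K)e_S − 2.5e_S².
∂π/∂e_S = 26 − 2e_K − 5e_S = 0, so e_S = 5.2 − 0.4e_K.
The reaction-function slope is −0.4, so a 20-unit rise in e_K moves e_S by −0.4 × 20 = −8. Sal's best response falls — the actions are strategic substitutes.

-8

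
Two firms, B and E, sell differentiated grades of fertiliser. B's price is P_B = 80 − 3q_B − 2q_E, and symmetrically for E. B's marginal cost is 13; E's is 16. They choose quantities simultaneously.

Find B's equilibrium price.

38.6875

Firm B's profit: π = q_B(80 − 3q_B − 2q_E) − 13q_B.
∂π/∂q_B = 67 − 6q_B − 2q_E = 0 ⇒ q_B = 67/6 − (1/3)q_E.
Similarly q_E = 32/3 − (1/3)q_B.
Substituting the second reaction function into the first: q_B = 67/6 − (1/3)(32/3 − (1/3)q_B), which gives (8/9)q_B = 137/18 ⇒ q_B = 8.5625.
Then q_E = 32/3 − (1/3)·8.5625 = 7.8125.
P_B = 80 − 3·8.5625 − 2·7.8125 = 38.6875.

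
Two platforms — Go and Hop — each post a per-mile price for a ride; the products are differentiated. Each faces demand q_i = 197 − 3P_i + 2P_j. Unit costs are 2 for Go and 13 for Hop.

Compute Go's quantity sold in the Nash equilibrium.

Go's profit: π = (P_{Go} − 2)(197 − 3P_{Go} + 2P_{Hop}).
∂π/∂P_{Go} = 203 − 6P_{Go} + 2P_{Hop} = 0 ⇒ P_{Go} = 203/6 + (1/3)P_{Hop}.
Similarly P_{Hop} = 118/3 + (1/3)P_{Go}.
Plugging P_{Hop} into Go's best response: P_{Go} = 203/6 + (1/3)(118/3 + (1/3)P_{Go}) ⇒ (8/9)P_{Go} = 845/18, so P_{Go} = 52.8125.
Then P_{Hop} = 118/3 + (1/3)·52.8125 = 56.9375.
q_{Go} = 197 − 3·52.8125 + 2·56.9375 = 152.4375.

152.4375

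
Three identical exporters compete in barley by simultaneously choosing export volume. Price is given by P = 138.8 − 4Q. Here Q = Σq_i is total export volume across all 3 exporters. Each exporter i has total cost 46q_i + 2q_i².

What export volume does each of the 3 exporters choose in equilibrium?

4.64

A representative exporter's profit is π_i = q_i(138.8 − 4Q) − 46q_i − 2q_i², with Q = q_i + Σ_{j≠i} q_j.
First-order condition: 92.8 − 12q_i − 4Σ_{j≠i} q_j = 0.
Imposing symmetry (q_j = q for all j) turns Σ_{j≠i} q_j into 2q, so 92.8 = 20q and q = 4.64.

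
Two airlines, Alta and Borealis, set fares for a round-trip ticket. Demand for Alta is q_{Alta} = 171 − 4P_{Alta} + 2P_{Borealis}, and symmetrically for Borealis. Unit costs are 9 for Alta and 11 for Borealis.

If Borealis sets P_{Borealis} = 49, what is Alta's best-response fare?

38.125

Alta's profit: π = (P_{Alta} − 9)(171 − 4P_{Alta} + 2P_{Borealis}).
∂π/∂P_{Alta} = 207 − 8P_{Alta} + 2P_{Borealis} = 0 ⇒ P_{Alta} = 25.875 + 0.25P_{Borealis}.
At P_{Borealis} = 49: P_{Alta} = 25.875 + 0.25·49 = 38.125.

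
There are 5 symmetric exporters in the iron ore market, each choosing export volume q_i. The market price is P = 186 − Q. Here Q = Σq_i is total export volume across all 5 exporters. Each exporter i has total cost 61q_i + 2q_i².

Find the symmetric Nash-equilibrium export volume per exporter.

12.5

A representative exporter's profit is π_i = q_i(186 − Q) − 61q_i − 2q_i², with Q = q_i + Σ_{j≠i} q_j.
First-order condition: 125 − 6q_i − Σ_{j≠i} q_j = 0.
With identical exporters, set every q_j = q: then 125 − 6q − 4q = 0, i.e. q = 125/10 = 12.5.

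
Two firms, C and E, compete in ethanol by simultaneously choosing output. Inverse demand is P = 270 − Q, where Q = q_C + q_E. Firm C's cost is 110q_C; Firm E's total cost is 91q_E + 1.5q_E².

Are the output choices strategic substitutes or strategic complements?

Firm C's profit: π = q_C(270 − (q_C + q_E)) − 110q_C.
∂π/∂q_C = 160 − 2q_C − q_E = 0, so q_C = 80 − 0.5q_E.
The best-response slope dq_C/dq_E = −0.5 < 0: the reaction function is downward-sloping, so the choices are strategic substitutes.

strategic substitutes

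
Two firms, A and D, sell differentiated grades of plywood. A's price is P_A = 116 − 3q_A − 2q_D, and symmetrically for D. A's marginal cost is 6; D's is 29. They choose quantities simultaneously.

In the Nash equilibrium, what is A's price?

Firm A's profit: π = q_A(116 − 3q_A − 2q_D) − 6q_A.
∂π/∂q_A = 110 − 6q_A − 2q_D = 0 ⇒ q_A = 55/3 − (1/3)q_D.
Similarly q_D = 14.5 − (1/3)q_A.
Solving the two reaction functions simultaneously: (1 − (−1/3)(−1/3))q_A = 55/3 − (1/3)·14.5, so (8/9)q_A = 13.5 and q_A = 15.1875.
Then q_D = 14.5 − (1/3)·15.1875 = 9.4375.
P_A = 116 − 3·15.1875 − 2·9.4375 = 51.5625.

51.5625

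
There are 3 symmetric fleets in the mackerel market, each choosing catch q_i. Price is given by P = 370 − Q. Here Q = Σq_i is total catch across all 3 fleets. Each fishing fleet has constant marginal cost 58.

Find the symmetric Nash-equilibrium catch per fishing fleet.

A representative fishing fleet's profit is π_i = q_i(370 − Q) − 58q_i, with Q = q_i + Σ_{j≠i} q_j.
First-order condition: 312 − 2q_i − Σ_{j≠i} q_j = 0.
Imposing symmetry (q_j = q for all j) turns Σ_{j≠i} q_j into 2q, so 312 = 4q and q = 78.

78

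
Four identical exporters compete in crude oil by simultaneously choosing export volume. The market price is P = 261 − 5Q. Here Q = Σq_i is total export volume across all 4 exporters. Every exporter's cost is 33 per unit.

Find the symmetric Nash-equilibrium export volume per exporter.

9.12

A representative exporter's profit is π_i = q_i(261 − 5Q) − 33q_i, with Q = q_i + Σ_{j≠i} q_j.
First-order condition: 228 − 10q_i − 5Σ_{j≠i} q_j = 0.
With identical exporters, set every q_j = q: then 228 − 10q − 15q = 0, i.e. q = 228/25 = 9.12.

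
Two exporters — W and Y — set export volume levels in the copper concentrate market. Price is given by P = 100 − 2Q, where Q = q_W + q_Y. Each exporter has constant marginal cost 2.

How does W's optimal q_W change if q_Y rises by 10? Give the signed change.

Exporter W's profit: π = q_W(100 − 2(q_W + q_Y)) − 2q_W.
∂π/∂q_W = 98 − 4q_W − 2q_Y = 0, so q_W = 24.5 − 0.5q_Y.
The reaction-function slope is −0.5, so a 10-unit rise in q_Y moves q_W by −0.5 × 10 = −5. W's best response falls — the actions are strategic substitutes.

-5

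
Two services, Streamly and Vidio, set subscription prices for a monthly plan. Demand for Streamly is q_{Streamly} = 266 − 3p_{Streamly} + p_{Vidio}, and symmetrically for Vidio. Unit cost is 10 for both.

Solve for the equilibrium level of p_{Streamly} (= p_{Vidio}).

Streamly's profit: π = (p_{Streamly} − 10)(266 − 3p_{Streamly} + p_{Vidio}).
∂π/∂p_{Streamly} = 296 − 6p_{Streamly} + p_{Vidio} = 0 ⇒ p_{Streamly} = 148/3 + (1/6)p_{Vidio}.
By symmetry p_{Vidio} = p_{Streamly}; substituting into the reaction function, (5/6)p_{Streamly} = 148/3 and p_{Streamly} = 59.2.

59.2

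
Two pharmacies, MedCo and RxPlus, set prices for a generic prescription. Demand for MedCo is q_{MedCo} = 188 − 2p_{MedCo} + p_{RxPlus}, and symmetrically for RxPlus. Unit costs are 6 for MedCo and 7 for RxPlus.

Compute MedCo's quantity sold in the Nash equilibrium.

MedCo's profit: π = (p_{MedCo} − 6)(188 − 2p_{MedCo} + p_{RxPlus}).
∂π/∂p_{MedCo} = 200 − 4p_{MedCo} + p_{RxPlus} = 0 ⇒ p_{MedCo} = 50 + 0.25p_{RxPlus}.
Similarly p_{RxPlus} = 50.5 + 0.25p_{MedCo}.
Substituting the second reaction function into the first: p_{MedCo} = 50 + 0.25(50.5 + 0.25p_{MedCo}), which gives 0.9375p_{MedCo} = 62.625 ⇒ p_{MedCo} = 66.8.
Then p_{RxPlus} = 50.5 + 0.25·66.8 = 67.2.
q_{MedCo} = 188 − 2·66.8 + 67.2 = 121.6.

121.6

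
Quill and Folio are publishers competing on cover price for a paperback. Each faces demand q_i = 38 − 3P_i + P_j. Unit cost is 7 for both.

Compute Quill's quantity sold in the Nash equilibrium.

Quill's profit: π = (P_{Quill} − 7)(38 − 3P_{Quill} + P_{Folio}).
∂π/∂P_{Quill} = 59 − 6P_{Quill} + P_{Folio} = 0 ⇒ P_{Quill} = 59/6 + (1/6)P_{Folio}.
By symmetry P_{Folio} = P_{Quill}; substituting into the reaction function, (5/6)P_{Quill} = 59/6 and P_{Quill} = 11.8.
q_{Quill} = 38 − 3·11.8 + 11.8 = 14.4.

14.4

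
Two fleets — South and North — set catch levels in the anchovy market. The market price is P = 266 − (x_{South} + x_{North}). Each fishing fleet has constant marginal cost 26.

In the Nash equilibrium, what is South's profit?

6400

Fishing fleet South's profit: π = x_{South}(266 − (x_{South} + x_{North})) − 26x_{South}.
∂π/∂x_{South} = 240 − 2x_{South} − x_{North} = 0, so x_{South} = 120 − 0.5x_{North}.
Setting x_{South} = x_{North} in the reaction function: x_{South} = 120 − 0.5x_{South}, so x_{South} = 120 / 1.5 = 80.
Price P = 266 − 160 = 106.
South's profit: (106 − 26)·80 = 6400.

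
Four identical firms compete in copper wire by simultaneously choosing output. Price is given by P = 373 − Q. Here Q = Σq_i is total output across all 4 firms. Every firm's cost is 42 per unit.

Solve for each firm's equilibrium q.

66.2

A representative firm's profit is π_i = q_i(373 − Q) − 42q_i, with Q = q_i + Σ_{j≠i} q_j.
First-order condition: 331 − 2q_i − Σ_{j≠i} q_j = 0.
In a symmetric equilibrium every firm chooses the same q, so Σ_{j≠i} q_j = 3q. The condition becomes 331 − 5q = 0, giving q = 331/5 = 66.2.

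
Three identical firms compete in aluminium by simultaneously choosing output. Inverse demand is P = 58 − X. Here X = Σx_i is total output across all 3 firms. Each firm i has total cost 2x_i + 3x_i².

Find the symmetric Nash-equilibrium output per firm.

A representative firm's profit is π_i = x_i(58 − X) − 2x_i − 3x_i², with X = x_i + Σ_{j≠i} x_j.
First-order condition: 56 − 8x_i − Σ_{j≠i} x_j = 0.
With identical firms, set every x_j = x: then 56 − 8x − 2x = 0, i.e. x = 56/10 = 5.6.

5.6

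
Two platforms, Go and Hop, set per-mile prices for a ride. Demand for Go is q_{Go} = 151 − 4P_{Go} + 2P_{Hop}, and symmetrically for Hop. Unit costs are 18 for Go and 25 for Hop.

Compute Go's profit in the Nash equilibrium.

1616.04

Go's profit: π = (P_{Go} − 18)(151 − 4P_{Go} + 2P_{Hop}).
∂π/∂P_{Go} = 223 − 8P_{Go} + 2P_{Hop} = 0 ⇒ P_{Go} = 27.875 + 0.25P_{Hop}.
Similarly P_{Hop} = 31.375 + 0.25P_{Go}.
Solving the two reaction functions simultaneously: (1 − (0.25)(0.25))P_{Go} = 27.875 + 0.25·31.375, so 0.9375P_{Go} = 1143/32 and P_{Go} = 38.1.
Then P_{Hop} = 31.375 + 0.25·38.1 = 40.9.
q_{Go} = 151 − 4·38.1 + 2·40.9 = 80.4.
Profit = (38.1 − 18)·80.4 = 1616.04.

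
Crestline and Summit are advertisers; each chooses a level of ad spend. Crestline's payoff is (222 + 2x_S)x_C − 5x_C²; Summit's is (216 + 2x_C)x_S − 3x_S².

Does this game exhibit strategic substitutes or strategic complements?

strategic complements

Expanding Crestline's payoff: 222x_C + 2x_Sx_C − 5x_C².
∂π/∂x_C = 222 + 2x_S − 10x_C = 0, so x_C = 22.2 + 0.2x_S.
The best-response slope dx_C/dx_S = 0.2 > 0: the reaction function is upward-sloping, so the choices are strategic complements.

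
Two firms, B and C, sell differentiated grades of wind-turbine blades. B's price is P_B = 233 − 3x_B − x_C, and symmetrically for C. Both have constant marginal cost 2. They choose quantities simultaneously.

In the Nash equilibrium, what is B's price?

101

Firm B's profit: π = x_B(233 − 3x_B − x_C) − 2x_B.
∂π/∂x_B = 231 − 6x_B − x_C = 0 ⇒ x_B = 38.5 − (1/6)x_C.
By symmetry x_C = x_B; substituting into the reaction function, (7/6)x_B = 38.5 and x_B = 33.
P_B = 233 − 3·33 − 33 = 101.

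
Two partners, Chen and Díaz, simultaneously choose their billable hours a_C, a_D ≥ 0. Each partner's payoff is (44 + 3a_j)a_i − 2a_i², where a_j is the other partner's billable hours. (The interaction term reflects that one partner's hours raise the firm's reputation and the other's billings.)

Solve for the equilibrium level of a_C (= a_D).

Chen's payoff is (44 + 3a_D)a_C − 2a_C².
∂π/∂a_C = 44 + 3a_D − 4a_C = 0, so a_C = 11 + 0.75a_D.
The game is symmetric, so in equilibrium a_D = a_C: the reaction function gives 0.25a_C = 11, hence a_C = 44.

44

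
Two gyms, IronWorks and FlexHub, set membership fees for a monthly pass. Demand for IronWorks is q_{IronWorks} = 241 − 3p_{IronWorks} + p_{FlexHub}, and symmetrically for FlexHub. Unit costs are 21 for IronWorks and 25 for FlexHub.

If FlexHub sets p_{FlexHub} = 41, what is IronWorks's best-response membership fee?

IronWorks's profit: π = (p_{IronWorks} − 21)(241 − 3p_{IronWorks} + p_{FlexHub}).
∂π/∂p_{IronWorks} = 304 − 6p_{IronWorks} + p_{FlexHub} = 0 ⇒ p_{IronWorks} = 152/3 + (1/6)p_{FlexHub}.
At p_{FlexHub} = 41: p_{IronWorks} = 152/3 + (1/6)·41 = 57.5.

57.5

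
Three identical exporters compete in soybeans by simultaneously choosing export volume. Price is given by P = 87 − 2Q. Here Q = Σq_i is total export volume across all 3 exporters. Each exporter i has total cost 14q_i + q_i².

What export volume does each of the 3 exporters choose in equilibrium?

7.3

A representative exporter's profit is π_i = q_i(87 − 2Q) − 14q_i − q_i², with Q = q_i + Σ_{j≠i} q_j.
First-order condition: 73 − 6q_i − 2Σ_{j≠i} q_j = 0.
Imposing symmetry (q_j = q for all j) turns Σ_{j≠i} q_j into 2q, so 73 = 10q and q = 7.3.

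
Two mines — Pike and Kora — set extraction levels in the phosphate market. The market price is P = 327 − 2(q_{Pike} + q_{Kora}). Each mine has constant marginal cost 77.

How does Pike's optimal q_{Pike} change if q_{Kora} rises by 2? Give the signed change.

-1

Mine Pike's profit: π = q_{Pike}(327 − 2(q_{Pike} + q_{Kora})) − 77q_{Pike}.
∂π/∂q_{Pike} = 250 − 4q_{Pike} − 2q_{Kora} = 0, so q_{Pike} = 62.5 − 0.5q_{Kora}.
The reaction-function slope is −0.5, so a 2-unit rise in q_{Kora} moves q_{Pike} by −0.5 × 2 = −1. Pike's best response falls — the actions are strategic substitutes.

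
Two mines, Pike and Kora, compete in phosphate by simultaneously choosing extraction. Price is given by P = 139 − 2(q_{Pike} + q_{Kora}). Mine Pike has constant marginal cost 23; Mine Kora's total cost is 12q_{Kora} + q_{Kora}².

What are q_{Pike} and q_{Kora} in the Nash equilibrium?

Mine Pike's profit: π = q_{Pike}(139 − 2(q_{Pike} + q_{Kora})) − 23q_{Pike}.
∂π/∂q_{Pike} = 116 − 4q_{Pike} − 2q_{Kora} = 0, so q_{Pike} = 29 − 0.5q_{Kora}.
For Kora: ∂π/∂q_{Kora} = 127 − 6q_{Kora} − 2q_{Pike} = 0 ⇒ q_{Kora} = 127/6 − (1/3)q_{Pike}.
Solving the two reaction functions simultaneously: (1 − (−0.5)(−1/3))q_{Pike} = 29 − 0.5·(127/6), so (5/6)q_{Pike} = 221/12 and q_{Pike} = 22.1.
Then q_{Kora} = 127/6 − (1/3)·22.1 = 13.8.

22.1, 13.8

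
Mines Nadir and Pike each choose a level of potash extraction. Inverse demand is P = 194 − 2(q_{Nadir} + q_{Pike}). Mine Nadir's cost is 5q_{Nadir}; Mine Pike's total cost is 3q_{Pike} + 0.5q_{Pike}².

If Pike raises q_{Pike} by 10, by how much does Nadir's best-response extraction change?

-5

Mine Nadir's profit: π = q_{Nadir}(194 − 2(q_{Nadir} + q_{Pike})) − 5q_{Nadir}.
∂π/∂q_{Nadir} = 189 − 4q_{Nadir} − 2q_{Pike} = 0, so q_{Nadir} = 47.25 − 0.5q_{Pike}.
The reaction-function slope is −0.5, so a 10-unit rise in q_{Pike} moves q_{Nadir} by −0.5 × 10 = −5. Nadir's best response falls — the actions are strategic substitutes.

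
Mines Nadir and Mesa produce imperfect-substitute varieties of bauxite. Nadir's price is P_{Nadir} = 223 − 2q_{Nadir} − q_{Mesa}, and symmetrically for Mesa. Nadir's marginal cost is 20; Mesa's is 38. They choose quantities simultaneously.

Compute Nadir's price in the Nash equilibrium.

Mine Nadir's profit: π = q_{Nadir}(223 − 2q_{Nadir} − q_{Mesa}) − 20q_{Nadir}.
∂π/∂q_{Nadir} = 203 − 4q_{Nadir} − q_{Mesa} = 0 ⇒ q_{Nadir} = 50.75 − 0.25q_{Mesa}.
Similarly q_{Mesa} = 46.25 − 0.25q_{Nadir}.
Substituting the second reaction function into the first: q_{Nadir} = 50.75 − 0.25(46.25 − 0.25q_{Nadir}), which gives 0.9375q_{Nadir} = 39.1875 ⇒ q_{Nadir} = 41.8.
Then q_{Mesa} = 46.25 − 0.25·41.8 = 35.8.
P_{Nadir} = 223 − 2·41.8 − 35.8 = 103.6.

103.6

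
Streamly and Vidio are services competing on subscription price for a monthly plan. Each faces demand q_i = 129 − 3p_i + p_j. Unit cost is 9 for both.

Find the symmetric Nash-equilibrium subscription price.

31.2

Streamly's profit: π = (p_{Streamly} − 9)(129 − 3p_{Streamly} + p_{Vidio}).
∂π/∂p_{Streamly} = 156 − 6p_{Streamly} + p_{Vidio} = 0 ⇒ p_{Streamly} = 26 + (1/6)p_{Vidio}.
Setting p_{Streamly} = p_{Vidio} in the reaction function: p_{Streamly} = 26 + (1/6)p_{Streamly}, so p_{Streamly} = 26 / (5/6) = 31.2.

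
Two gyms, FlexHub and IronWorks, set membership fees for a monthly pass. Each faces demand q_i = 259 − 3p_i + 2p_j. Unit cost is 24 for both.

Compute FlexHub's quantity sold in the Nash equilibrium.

176.25

FlexHub's profit: π = (p_{FlexHub} − 24)(259 − 3p_{FlexHub} + 2p_{IronWorks}).
∂π/∂p_{FlexHub} = 331 − 6p_{FlexHub} + 2p_{IronWorks} = 0 ⇒ p_{FlexHub} = 331/6 + (1/3)p_{IronWorks}.
By symmetry p_{IronWorks} = p_{FlexHub}; substituting into the reaction function, (2/3)p_{FlexHub} = 331/6 and p_{FlexHub} = 82.75.
q_{FlexHub} = 259 − 3·82.75 + 2·82.75 = 176.25.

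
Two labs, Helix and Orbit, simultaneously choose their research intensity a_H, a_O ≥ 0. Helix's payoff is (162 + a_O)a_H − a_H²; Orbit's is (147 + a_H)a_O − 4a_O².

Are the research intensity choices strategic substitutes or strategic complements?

Expanding Helix's payoff: 162a_H + a_Oa_H − a_H².
∂π/∂a_H = 162 + a_O − 2a_H = 0, so a_H = 81 + 0.5a_O.
The best-response slope da_H/da_O = 0.5 > 0: the reaction function is upward-sloping, so the choices are strategic complements.

strategic complements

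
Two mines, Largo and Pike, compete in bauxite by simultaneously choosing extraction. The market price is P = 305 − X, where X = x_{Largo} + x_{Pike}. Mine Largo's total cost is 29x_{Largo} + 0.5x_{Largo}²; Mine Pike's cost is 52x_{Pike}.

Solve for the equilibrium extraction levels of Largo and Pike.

59.8, 96.6

Mine Largo's profit: π = x_{Largo}(305 − (x_{Largo} + x_{Pike})) − 29x_{Largo} − 0.5x_{Largo}².
∂π/∂x_{Largo} = 276 − 3x_{Largo} − x_{Pike} = 0, so x_{Largo} = 92 − (1/3)x_{Pike}.
For Pike: ∂π/∂x_{Pike} = 253 − 2x_{Pike} − x_{Largo} = 0 ⇒ x_{Pike} = 126.5 − 0.5x_{Largo}.
Substituting the second reaction function into the first: x_{Largo} = 92 − (1/3)(126.5 − 0.5x_{Largo}), which gives (5/6)x_{Largo} = 299/6 ⇒ x_{Largo} = 59.8.
Then x_{Pike} = 126.5 − 0.5·59.8 = 96.6.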